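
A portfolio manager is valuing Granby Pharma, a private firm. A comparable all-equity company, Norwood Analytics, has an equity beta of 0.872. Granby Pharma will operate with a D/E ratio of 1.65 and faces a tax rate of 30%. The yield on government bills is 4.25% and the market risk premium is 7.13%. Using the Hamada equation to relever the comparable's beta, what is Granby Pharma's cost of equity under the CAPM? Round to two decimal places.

β_L = β_U × [1 + (1 − t)(D/E)] = 0.872 × [1 + (1 − 0.30) × 1.65]
    = 0.872 × [1 + 0.70 × 1.65] = 0.872 × 2.1550 = 1.8792
E(R) = R_f + β_L × MRP = 4.25% + 1.8792 × 7.13% = 17.65%

17.65%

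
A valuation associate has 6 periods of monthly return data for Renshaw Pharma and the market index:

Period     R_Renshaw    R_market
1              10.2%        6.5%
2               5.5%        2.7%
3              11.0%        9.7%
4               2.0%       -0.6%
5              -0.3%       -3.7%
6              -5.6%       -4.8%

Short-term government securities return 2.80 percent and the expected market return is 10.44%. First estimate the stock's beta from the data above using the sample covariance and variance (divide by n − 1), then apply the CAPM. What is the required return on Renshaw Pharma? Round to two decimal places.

11.03%

Mean R_i = (10.2 + 5.5 + 11.0 + 2.0 − 0.3 − 5.6) / 6 = 3.8000%
Mean R_m = (6.5 + 2.7 + 9.7 − 0.6 − 3.7 − 4.8) / 6 = 1.6333%
Σ(R_i − R̄_i)(R_m − R̄_m) = 177.4000  ⇒  Cov = 177.4000 / 5 = 35.4800
Σ(R_m − R̄_m)² = 164.7133  ⇒  Var(R_m) = 164.7133 / 5 = 32.9427
β = Cov / Var(R_m) = 35.4800 / 32.9427 = 1.0770
MRP = 10.44% − 2.80% = 7.64%
E(R) = R_f + β × MRP = 2.80% + 1.0770 × 7.64% = 11.03%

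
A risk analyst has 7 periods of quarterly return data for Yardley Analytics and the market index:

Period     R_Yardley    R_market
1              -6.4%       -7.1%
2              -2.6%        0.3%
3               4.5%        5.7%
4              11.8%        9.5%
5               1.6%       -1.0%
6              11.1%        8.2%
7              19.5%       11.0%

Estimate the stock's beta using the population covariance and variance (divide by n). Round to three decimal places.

Mean R_i = (-6.4 − 2.6 + 4.5 + 11.8 + 1.6 + 11.1 + 19.5) / 7 = 5.6429%
Mean R_m = (-7.1 + 0.3 + 5.7 + 9.5 − 1.0 + 8.2 + 11.0) / 7 = 3.8000%
Σ(R_i − R̄_i)(R_m − R̄_m) = 336.2300  ⇒  Cov = 336.2300 / 7 = 48.0329
Σ(R_m − R̄_m)² = 261.4000  ⇒  Var(R_m) = 261.4000 / 7 = 37.3429
β = Cov / Var(R_m) = 48.0329 / 37.3429 = 1.2863

1.286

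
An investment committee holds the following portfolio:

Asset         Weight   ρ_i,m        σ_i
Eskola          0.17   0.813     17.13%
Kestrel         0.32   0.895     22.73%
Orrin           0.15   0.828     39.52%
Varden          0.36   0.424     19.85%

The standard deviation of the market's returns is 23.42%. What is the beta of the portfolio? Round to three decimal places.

0.718

β_Eskola = 0.813 × 17.13% / 23.42% = 0.5946
β_Kestrel = 0.895 × 22.73% / 23.42% = 0.8686
β_Orrin = 0.828 × 39.52% / 23.42% = 1.3972
β_Varden = 0.424 × 19.85% / 23.42% = 0.3594
β_P = Σ w_i β_i = 0.17×0.5946 + 0.32×0.8686 + 0.15×1.3972 + 0.36×0.3594 = 0.7180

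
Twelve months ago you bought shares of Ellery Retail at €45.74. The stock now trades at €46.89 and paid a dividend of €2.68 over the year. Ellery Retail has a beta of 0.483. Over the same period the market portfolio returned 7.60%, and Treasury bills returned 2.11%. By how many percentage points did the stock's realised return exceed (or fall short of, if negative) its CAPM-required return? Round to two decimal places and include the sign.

+3.61%

Realised HPR = (P1 + D1 − P0) / P0 = (46.89 + 2.68 − 45.74) / 45.74 = 3.83 / 45.74 = 8.3734%
MRP = 7.60% − 2.11% = 5.49%
CAPM required = R_f + β·MRP = 2.11% + 0.483 × 5.49% = 4.76167%
α = realised − required = 8.3734% − 4.76167% = +3.61%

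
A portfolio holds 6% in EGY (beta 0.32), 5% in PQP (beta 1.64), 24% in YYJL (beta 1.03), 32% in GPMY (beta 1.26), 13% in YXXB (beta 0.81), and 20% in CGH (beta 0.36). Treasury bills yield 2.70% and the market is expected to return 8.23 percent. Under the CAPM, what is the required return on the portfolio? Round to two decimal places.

7.84%

β_P = Σ w_i β_i = 0.06×0.32 + 0.05×1.64 + 0.24×1.03 + 0.32×1.26 + 0.13×0.81 + 0.20×0.36 = 0.9289
MRP = 8.23% − 2.70% = 5.53%
E(R_P) = R_f + β_P × MRP = 2.70% + 0.9289 × 5.53% = 7.84%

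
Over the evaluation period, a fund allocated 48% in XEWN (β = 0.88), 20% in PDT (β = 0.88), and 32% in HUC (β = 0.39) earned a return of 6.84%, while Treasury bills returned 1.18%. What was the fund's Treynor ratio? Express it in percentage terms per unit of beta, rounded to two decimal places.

β_P = 0.48×0.88 + 0.20×0.88 + 0.32×0.39 = 0.7232
Treynor = (R_P − R_f) / β_P = (6.84% − 1.18%) / 0.7232 = 5.66% / 0.7232 = 7.83%

7.83%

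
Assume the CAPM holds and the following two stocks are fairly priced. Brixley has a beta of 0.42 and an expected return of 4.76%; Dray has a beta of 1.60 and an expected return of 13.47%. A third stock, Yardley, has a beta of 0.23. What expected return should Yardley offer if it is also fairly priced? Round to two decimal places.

3.36%

MRP (SML slope) = (13.47% − 4.76%) / (1.60 − 0.42) = 8.71% / 1.18 = 7.3814%
R_f (intercept) = 4.76% − 0.42 × 7.3814% = 1.6598%
E(R_Yardley) = R_f + β × MRP = 1.6598% + 0.23 × 7.3814% = 3.36%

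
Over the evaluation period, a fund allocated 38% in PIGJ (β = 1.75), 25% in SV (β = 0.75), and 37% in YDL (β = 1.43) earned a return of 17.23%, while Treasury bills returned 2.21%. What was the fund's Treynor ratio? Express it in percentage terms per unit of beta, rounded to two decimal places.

β_P = 0.38×1.75 + 0.25×0.75 + 0.37×1.43 = 1.3816
Treynor = (R_P − R_f) / β_P = (17.23% − 2.21%) / 1.3816 = 15.02% / 1.3816 = 10.87%

10.87%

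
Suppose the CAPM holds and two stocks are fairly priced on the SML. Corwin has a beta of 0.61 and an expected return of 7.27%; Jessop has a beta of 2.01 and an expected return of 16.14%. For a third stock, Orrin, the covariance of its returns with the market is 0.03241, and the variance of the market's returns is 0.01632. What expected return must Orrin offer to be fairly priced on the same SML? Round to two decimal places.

15.99%

MRP = (16.14% − 7.27%) / (2.01 − 0.61) = 6.3357%
R_f = 7.27% − 0.61 × 6.3357% = 3.4052%
β_Orrin = Cov / Var(R_m) = 0.03241 / 0.01632 = 1.9859
E(R_Orrin) = R_f + β × MRP = 3.4052% + 1.9859 × 6.3357% = 15.99%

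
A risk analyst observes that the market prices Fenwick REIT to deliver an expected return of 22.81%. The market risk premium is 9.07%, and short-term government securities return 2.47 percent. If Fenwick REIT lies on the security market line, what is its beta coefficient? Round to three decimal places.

2.243

β = (E(R) − R_f) / MRP = (22.81% − 2.47%) / 9.07% = 20.34% / 9.07% = 2.243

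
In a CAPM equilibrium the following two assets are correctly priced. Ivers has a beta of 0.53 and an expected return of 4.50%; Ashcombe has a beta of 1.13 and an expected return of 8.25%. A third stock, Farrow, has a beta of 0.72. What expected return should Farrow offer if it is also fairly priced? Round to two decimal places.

MRP (SML slope) = (8.25% − 4.50%) / (1.13 − 0.53) = 3.75% / 0.60 = 6.2500%
R_f (intercept) = 4.50% − 0.53 × 6.2500% = 1.1875%
E(R_Farrow) = R_f + β × MRP = 1.1875% + 0.72 × 6.2500% = 5.69%

5.69%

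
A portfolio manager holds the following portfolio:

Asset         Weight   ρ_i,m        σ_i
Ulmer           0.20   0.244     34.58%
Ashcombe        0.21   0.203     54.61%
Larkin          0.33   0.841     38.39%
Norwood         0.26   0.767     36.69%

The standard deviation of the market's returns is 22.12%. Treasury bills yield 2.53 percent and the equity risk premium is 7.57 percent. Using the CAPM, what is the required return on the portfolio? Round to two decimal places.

10.05%

β_Ulmer = 0.244 × 34.58% / 22.12% = 0.3814
β_Ashcombe = 0.203 × 54.61% / 22.12% = 0.5012
β_Larkin = 0.841 × 38.39% / 22.12% = 1.4596
β_Norwood = 0.767 × 36.69% / 22.12% = 1.2722
β_P = Σ w_i β_i = 0.20×0.3814 + 0.21×0.5012 + 0.33×1.4596 + 0.26×1.2722 = 0.9940
E(R_P) = R_f + β_P × MRP = 2.53% + 0.9940 × 7.57% = 10.05%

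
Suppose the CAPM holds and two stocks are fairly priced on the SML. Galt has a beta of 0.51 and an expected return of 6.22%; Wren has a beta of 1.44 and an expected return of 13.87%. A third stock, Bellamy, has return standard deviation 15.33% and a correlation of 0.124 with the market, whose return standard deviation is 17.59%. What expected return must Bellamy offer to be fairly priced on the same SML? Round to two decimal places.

MRP = (13.87% − 6.22%) / (1.44 − 0.51) = 8.2258%
R_f = 6.22% − 0.51 × 8.2258% = 2.0248%
β_Bellamy = ρ·σ_i/σ_m = 0.124 × 15.33 / 17.59 = 0.1081
E(R_Bellamy) = R_f + β × MRP = 2.0248% + 0.1081 × 8.2258% = 2.91%

2.91%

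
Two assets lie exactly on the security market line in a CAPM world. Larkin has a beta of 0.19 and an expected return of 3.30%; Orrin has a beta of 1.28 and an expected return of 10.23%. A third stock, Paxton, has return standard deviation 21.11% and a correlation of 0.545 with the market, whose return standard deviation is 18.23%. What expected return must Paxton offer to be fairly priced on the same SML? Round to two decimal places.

6.10%

MRP = (10.23% − 3.30%) / (1.28 − 0.19) = 6.3578%
R_f = 3.30% − 0.19 × 6.3578% = 2.0920%
β_Paxton = ρ·σ_i/σ_m = 0.545 × 21.11 / 18.23 = 0.6311
E(R_Paxton) = R_f + β × MRP = 2.0920% + 0.6311 × 6.3578% = 6.10%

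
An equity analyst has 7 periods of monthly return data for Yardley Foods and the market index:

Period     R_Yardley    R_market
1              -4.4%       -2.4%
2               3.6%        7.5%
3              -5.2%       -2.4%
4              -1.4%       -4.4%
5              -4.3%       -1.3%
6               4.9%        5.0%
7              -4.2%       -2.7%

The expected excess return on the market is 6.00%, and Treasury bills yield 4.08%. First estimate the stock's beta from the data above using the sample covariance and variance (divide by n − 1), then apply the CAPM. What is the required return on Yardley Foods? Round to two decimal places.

Mean R_i = (-4.4 + 3.6 − 5.2 − 1.4 − 4.3 + 4.9 − 4.2) / 7 = -1.5714%
Mean R_m = (-2.4 + 7.5 − 2.4 − 4.4 − 1.3 + 5.0 − 2.7) / 7 = -0.1000%
Σ(R_i − R̄_i)(R_m − R̄_m) = 96.5300  ⇒  Cov = 96.5300 / 6 = 16.0883
Σ(R_m − R̄_m)² = 121.0400  ⇒  Var(R_m) = 121.0400 / 6 = 20.1733
β = Cov / Var(R_m) = 16.0883 / 20.1733 = 0.7975
E(R) = R_f + β × MRP = 4.08% + 0.7975 × 6.00% = 8.87%

8.87%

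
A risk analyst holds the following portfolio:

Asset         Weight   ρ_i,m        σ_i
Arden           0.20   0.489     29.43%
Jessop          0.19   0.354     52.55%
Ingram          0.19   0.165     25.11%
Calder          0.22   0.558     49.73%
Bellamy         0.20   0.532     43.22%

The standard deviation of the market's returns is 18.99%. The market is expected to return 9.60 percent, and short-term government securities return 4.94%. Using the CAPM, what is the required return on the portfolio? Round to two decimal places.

9.33%

β_Arden = 0.489 × 29.43% / 18.99% = 0.7578
β_Jessop = 0.354 × 52.55% / 18.99% = 0.9796
β_Ingram = 0.165 × 25.11% / 18.99% = 0.2182
β_Calder = 0.558 × 49.73% / 18.99% = 1.4613
β_Bellamy = 0.532 × 43.22% / 18.99% = 1.2108
β_P = Σ w_i β_i = 0.20×0.7578 + 0.19×0.9796 + 0.19×0.2182 + 0.22×1.4613 + 0.20×1.2108 = 0.9428
MRP = 9.60% − 4.94% = 4.66%
E(R_P) = R_f + β_P × MRP = 4.94% + 0.9428 × 4.66% = 9.33%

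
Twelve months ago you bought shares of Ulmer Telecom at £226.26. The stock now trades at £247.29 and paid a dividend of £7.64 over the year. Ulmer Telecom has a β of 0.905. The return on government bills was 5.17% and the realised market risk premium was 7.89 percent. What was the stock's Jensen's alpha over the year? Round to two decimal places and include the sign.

Realised HPR = (P1 + D1 − P0) / P0 = (247.29 + 7.64 − 226.26) / 226.26 = 28.67 / 226.26 = 12.6713%
CAPM required = R_f + β·MRP = 5.17% + 0.905 × 7.89% = 12.31045%
α = realised − required = 12.6713% − 12.31045% = +0.36%

+0.36%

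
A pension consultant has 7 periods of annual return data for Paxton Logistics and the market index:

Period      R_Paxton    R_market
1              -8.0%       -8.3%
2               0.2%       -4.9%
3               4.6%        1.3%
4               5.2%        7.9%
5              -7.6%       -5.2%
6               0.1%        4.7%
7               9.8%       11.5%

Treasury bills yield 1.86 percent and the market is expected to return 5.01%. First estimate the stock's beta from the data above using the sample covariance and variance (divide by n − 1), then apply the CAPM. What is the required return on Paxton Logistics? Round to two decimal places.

Mean R_i = (-8.0 + 0.2 + 4.6 + 5.2 − 7.6 + 0.1 + 9.8) / 7 = 0.6143%
Mean R_m = (-8.3 − 4.9 + 1.3 + 7.9 − 5.2 + 4.7 + 11.5) / 7 = 1.0000%
Σ(R_i − R̄_i)(R_m − R̄_m) = 260.8700  ⇒  Cov = 260.8700 / 6 = 43.4783
Σ(R_m − R̄_m)² = 331.3800  ⇒  Var(R_m) = 331.3800 / 6 = 55.2300
β = Cov / Var(R_m) = 43.4783 / 55.2300 = 0.7872
MRP = 5.01% − 1.86% = 3.15%
E(R) = R_f + β × MRP = 1.86% + 0.7872 × 3.15% = 4.34%

4.34%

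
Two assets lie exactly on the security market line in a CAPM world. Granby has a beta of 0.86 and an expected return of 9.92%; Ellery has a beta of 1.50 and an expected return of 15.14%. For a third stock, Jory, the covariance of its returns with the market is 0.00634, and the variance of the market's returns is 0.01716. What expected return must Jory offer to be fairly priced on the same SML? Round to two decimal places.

5.92%

MRP = (15.14% − 9.92%) / (1.50 − 0.86) = 8.1563%
R_f = 9.92% − 0.86 × 8.1563% = 2.9056%
β_Jory = Cov / Var(R_m) = 0.00634 / 0.01716 = 0.3695
E(R_Jory) = R_f + β × MRP = 2.9056% + 0.3695 × 8.1563% = 5.92%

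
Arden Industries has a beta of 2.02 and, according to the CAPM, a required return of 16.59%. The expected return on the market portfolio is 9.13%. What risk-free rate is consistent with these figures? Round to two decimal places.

1.82%

E(R) = R_f + β(E(R_m) − R_f) = R_f(1 − β) + β·E(R_m)
16.59% = R_f × (1 − 2.02) + 2.02 × 9.13%
16.59% = R_f × -1.02 + 18.4426%
R_f = (16.59% − 18.4426%) / -1.02 = 1.82%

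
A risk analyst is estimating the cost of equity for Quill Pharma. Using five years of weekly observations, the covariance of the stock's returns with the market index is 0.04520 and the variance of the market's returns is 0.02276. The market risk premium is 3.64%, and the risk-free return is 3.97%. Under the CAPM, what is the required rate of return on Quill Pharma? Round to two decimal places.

11.20%

β = Cov(R_i, R_m) / Var(R_m) = 0.04520 / 0.02276 = 1.9859
E(R) = R_f + β × MRP = 3.97% + 1.9859 × 3.64% = 11.20%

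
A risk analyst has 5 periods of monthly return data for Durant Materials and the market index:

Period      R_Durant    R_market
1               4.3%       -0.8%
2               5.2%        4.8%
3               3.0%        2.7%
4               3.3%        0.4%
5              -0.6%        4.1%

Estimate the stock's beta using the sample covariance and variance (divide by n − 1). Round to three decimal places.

Mean R_i = (4.3 + 5.2 + 3.0 + 3.3 − 0.6) / 5 = 3.0400%
Mean R_m = (-0.8 + 4.8 + 2.7 + 0.4 + 4.1) / 5 = 2.2400%
Σ(R_i − R̄_i)(R_m − R̄_m) = -5.5680  ⇒  Cov = -5.5680 / 4 = -1.3920
Σ(R_m − R̄_m)² = 22.8520  ⇒  Var(R_m) = 22.8520 / 4 = 5.7130
β = Cov / Var(R_m) = -1.3920 / 5.7130 = -0.2437

-0.244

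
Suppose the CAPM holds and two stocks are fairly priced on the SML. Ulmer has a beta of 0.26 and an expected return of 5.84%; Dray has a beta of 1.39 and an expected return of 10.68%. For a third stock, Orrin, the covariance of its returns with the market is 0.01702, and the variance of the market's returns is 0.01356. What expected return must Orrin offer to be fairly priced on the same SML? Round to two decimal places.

10.10%

MRP = (10.68% − 5.84%) / (1.39 − 0.26) = 4.2832%
R_f = 5.84% − 0.26 × 4.2832% = 4.7264%
β_Orrin = Cov / Var(R_m) = 0.01702 / 0.01356 = 1.2552
E(R_Orrin) = R_f + β × MRP = 4.7264% + 1.2552 × 4.2832% = 10.10%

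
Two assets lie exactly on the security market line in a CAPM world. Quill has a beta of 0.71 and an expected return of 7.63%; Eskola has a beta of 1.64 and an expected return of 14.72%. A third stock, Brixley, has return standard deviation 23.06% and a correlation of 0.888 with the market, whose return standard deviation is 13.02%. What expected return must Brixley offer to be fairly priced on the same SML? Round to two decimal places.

MRP = (14.72% − 7.63%) / (1.64 − 0.71) = 7.6237%
R_f = 7.63% − 0.71 × 7.6237% = 2.2172%
β_Brixley = ρ·σ_i/σ_m = 0.888 × 23.06 / 13.02 = 1.5728
E(R_Brixley) = R_f + β × MRP = 2.2172% + 1.5728 × 7.6237% = 14.21%

14.21%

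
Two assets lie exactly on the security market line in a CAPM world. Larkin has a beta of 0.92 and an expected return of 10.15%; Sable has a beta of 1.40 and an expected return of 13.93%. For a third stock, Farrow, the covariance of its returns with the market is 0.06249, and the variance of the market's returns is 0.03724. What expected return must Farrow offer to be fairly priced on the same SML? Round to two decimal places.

16.12%

MRP = (13.93% − 10.15%) / (1.40 − 0.92) = 7.8750%
R_f = 10.15% − 0.92 × 7.8750% = 2.9050%
β_Farrow = Cov / Var(R_m) = 0.06249 / 0.03724 = 1.6780
E(R_Farrow) = R_f + β × MRP = 2.9050% + 1.6780 × 7.8750% = 16.12%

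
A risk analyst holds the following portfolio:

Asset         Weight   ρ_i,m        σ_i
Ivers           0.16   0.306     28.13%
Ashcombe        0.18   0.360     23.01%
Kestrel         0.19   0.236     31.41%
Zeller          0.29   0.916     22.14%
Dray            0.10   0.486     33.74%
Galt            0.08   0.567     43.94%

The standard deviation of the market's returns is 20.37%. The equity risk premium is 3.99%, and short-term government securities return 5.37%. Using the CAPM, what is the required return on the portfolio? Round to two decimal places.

β_Ivers = 0.306 × 28.13% / 20.37% = 0.4226
β_Ashcombe = 0.360 × 23.01% / 20.37% = 0.4067
β_Kestrel = 0.236 × 31.41% / 20.37% = 0.3639
β_Zeller = 0.916 × 22.14% / 20.37% = 0.9956
β_Dray = 0.486 × 33.74% / 20.37% = 0.8050
β_Galt = 0.567 × 43.94% / 20.37% = 1.2231
β_P = Σ w_i β_i = 0.16×0.4226 + 0.18×0.4067 + 0.19×0.3639 + 0.29×0.9956 + 0.10×0.8050 + 0.08×1.2231 = 0.6770
E(R_P) = R_f + β_P × MRP = 5.37% + 0.6770 × 3.99% = 8.07%

8.07%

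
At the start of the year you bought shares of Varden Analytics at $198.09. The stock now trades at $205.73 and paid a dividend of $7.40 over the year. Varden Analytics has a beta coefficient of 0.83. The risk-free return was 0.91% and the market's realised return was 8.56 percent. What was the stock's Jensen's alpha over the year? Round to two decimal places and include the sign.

Realised HPR = (P1 + D1 − P0) / P0 = (205.73 + 7.40 − 198.09) / 198.09 = 15.04 / 198.09 = 7.5925%
MRP = 8.56% − 0.91% = 7.65%
CAPM required = R_f + β·MRP = 0.91% + 0.83 × 7.65% = 7.2595%
α = realised − required = 7.5925% − 7.2595% = +0.33%

+0.33%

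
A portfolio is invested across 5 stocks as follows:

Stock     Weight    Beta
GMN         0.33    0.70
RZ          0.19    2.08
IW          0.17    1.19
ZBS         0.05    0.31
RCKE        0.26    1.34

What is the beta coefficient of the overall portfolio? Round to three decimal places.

1.192

β_P = Σ w_i β_i = 0.33×0.70 + 0.19×2.08 + 0.17×1.19 + 0.05×0.31 + 0.26×1.34 = 1.1924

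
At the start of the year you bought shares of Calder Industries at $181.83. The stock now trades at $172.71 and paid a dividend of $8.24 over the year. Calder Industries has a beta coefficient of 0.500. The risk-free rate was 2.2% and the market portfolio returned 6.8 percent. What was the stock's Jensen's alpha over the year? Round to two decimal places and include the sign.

Realised HPR = (P1 + D1 − P0) / P0 = (172.71 + 8.24 − 181.83) / 181.83 = -0.88 / 181.83 = -0.4840%
MRP = 6.8% − 2.2% = 4.60%
CAPM required = R_f + β·MRP = 2.2% + 0.500 × 4.6% = 4.5000%
α = realised − required = -0.4840% − 4.5000% = -4.98%

-4.98%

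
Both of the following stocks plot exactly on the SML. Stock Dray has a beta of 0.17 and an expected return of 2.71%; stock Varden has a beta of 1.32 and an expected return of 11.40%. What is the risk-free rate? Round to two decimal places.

Both satisfy E(R) = R_f + β·MRP, so the slope of the SML is
MRP = (11.40% − 2.71%) / (1.32 − 0.17) = 8.69% / 1.15 = 7.5565%
R_f = E(R_Dray) − β_Dray·MRP = 2.71% − 0.17 × 7.5565% = 1.4254%

1.43%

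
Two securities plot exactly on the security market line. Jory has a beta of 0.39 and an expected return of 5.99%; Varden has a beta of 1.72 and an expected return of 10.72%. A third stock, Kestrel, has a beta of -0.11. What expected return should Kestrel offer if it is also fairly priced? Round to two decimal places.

4.21%

MRP (SML slope) = (10.72% − 5.99%) / (1.72 − 0.39) = 4.73% / 1.33 = 3.5564%
R_f (intercept) = 5.99% − 0.39 × 3.5564% = 4.6030%
E(R_Kestrel) = R_f + β × MRP = 4.6030% + -0.11 × 3.5564% = 4.21%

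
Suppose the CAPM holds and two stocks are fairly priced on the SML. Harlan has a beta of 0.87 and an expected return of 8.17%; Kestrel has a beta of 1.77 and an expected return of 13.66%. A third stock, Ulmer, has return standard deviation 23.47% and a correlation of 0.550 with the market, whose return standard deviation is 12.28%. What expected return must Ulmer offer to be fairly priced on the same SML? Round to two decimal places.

MRP = (13.66% − 8.17%) / (1.77 − 0.87) = 6.1000%
R_f = 8.17% − 0.87 × 6.1000% = 2.8630%
β_Ulmer = ρ·σ_i/σ_m = 0.550 × 23.47 / 12.28 = 1.0512
E(R_Ulmer) = R_f + β × MRP = 2.8630% + 1.0512 × 6.1000% = 9.28%

9.28%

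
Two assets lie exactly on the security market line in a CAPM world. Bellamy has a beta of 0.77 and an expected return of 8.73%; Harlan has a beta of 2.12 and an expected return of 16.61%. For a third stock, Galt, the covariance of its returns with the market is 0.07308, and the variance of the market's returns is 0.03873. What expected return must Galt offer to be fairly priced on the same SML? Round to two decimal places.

15.25%

MRP = (16.61% − 8.73%) / (2.12 − 0.77) = 5.8370%
R_f = 8.73% − 0.77 × 5.8370% = 4.2355%
β_Galt = Cov / Var(R_m) = 0.07308 / 0.03873 = 1.8869
E(R_Galt) = R_f + β × MRP = 4.2355% + 1.8869 × 5.8370% = 15.25%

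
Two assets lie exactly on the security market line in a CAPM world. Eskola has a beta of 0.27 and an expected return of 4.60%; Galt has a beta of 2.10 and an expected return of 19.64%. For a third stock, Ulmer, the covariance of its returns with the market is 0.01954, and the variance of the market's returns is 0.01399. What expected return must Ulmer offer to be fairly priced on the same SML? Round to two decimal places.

MRP = (19.64% − 4.60%) / (2.10 − 0.27) = 8.2186%
R_f = 4.60% − 0.27 × 8.2186% = 2.3810%
β_Ulmer = Cov / Var(R_m) = 0.01954 / 0.01399 = 1.3967
E(R_Ulmer) = R_f + β × MRP = 2.3810% + 1.3967 × 8.2186% = 13.86%

13.86%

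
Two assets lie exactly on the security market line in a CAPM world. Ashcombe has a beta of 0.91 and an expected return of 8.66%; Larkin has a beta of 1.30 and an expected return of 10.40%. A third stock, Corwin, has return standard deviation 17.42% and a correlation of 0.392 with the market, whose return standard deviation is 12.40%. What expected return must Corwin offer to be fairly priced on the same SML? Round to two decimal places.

MRP = (10.40% − 8.66%) / (1.30 − 0.91) = 4.4615%
R_f = 8.66% − 0.91 × 4.4615% = 4.6000%
β_Corwin = ρ·σ_i/σ_m = 0.392 × 17.42 / 12.40 = 0.5507
E(R_Corwin) = R_f + β × MRP = 4.6000% + 0.5507 × 4.4615% = 7.06%

7.06%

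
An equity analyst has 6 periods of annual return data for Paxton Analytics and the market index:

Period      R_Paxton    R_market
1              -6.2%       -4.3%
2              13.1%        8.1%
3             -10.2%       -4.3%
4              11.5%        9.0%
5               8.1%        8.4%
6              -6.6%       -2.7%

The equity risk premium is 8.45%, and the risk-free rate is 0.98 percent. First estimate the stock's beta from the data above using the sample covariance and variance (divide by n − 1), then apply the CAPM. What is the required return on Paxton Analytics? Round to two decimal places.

Mean R_i = (-6.2 + 13.1 − 10.2 + 11.5 + 8.1 − 6.6) / 6 = 1.6167%
Mean R_m = (-4.3 + 8.1 − 4.3 + 9.0 + 8.4 − 2.7) / 6 = 2.3667%
Σ(R_i − R̄_i)(R_m − R̄_m) = 343.0333  ⇒  Cov = 343.0333 / 5 = 68.6067
Σ(R_m − R̄_m)² = 227.8333  ⇒  Var(R_m) = 227.8333 / 5 = 45.5667
β = Cov / Var(R_m) = 68.6067 / 45.5667 = 1.5056
E(R) = R_f + β × MRP = 0.98% + 1.5056 × 8.45% = 13.70%

13.70%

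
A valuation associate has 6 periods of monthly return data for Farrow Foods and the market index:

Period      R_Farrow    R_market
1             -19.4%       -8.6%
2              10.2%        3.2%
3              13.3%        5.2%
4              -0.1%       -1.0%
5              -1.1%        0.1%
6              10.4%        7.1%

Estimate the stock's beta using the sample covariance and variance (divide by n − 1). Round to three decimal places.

2.101

Mean R_i = (-19.4 + 10.2 + 13.3 − 0.1 − 1.1 + 10.4) / 6 = 2.2167%
Mean R_m = (-8.6 + 3.2 + 5.2 − 1.0 + 0.1 + 7.1) / 6 = 1.0000%
Σ(R_i − R̄_i)(R_m − R̄_m) = 329.1700  ⇒  Cov = 329.1700 / 5 = 65.8340
Σ(R_m − R̄_m)² = 156.6600  ⇒  Var(R_m) = 156.6600 / 5 = 31.3320
β = Cov / Var(R_m) = 65.8340 / 31.3320 = 2.1012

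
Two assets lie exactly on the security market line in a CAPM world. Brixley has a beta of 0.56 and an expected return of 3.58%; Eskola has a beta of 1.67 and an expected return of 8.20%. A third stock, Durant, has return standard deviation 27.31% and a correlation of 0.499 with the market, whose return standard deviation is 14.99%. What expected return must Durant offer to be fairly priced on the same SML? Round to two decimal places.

MRP = (8.20% − 3.58%) / (1.67 − 0.56) = 4.1622%
R_f = 3.58% − 0.56 × 4.1622% = 1.2492%
β_Durant = ρ·σ_i/σ_m = 0.499 × 27.31 / 14.99 = 0.9091
E(R_Durant) = R_f + β × MRP = 1.2492% + 0.9091 × 4.1622% = 5.03%

5.03%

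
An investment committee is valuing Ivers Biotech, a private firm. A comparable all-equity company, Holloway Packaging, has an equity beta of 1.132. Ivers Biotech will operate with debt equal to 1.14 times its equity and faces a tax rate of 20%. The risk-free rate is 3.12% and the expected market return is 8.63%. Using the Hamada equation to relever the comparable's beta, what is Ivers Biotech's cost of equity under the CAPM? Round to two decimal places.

15.05%

β_L = β_U × [1 + (1 − t)(D/E)] = 1.132 × [1 + (1 − 0.20) × 1.14]
    = 1.132 × [1 + 0.80 × 1.14] = 1.132 × 1.9120 = 2.1644
MRP = 8.63% − 3.12% = 5.51%
E(R) = R_f + β_L × MRP = 3.12% + 2.1644 × 5.51% = 15.05%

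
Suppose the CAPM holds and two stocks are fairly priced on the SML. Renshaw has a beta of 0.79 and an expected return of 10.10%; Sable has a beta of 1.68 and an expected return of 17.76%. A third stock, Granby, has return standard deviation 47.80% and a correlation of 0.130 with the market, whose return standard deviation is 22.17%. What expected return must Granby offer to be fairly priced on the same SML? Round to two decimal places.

5.71%

MRP = (17.76% − 10.10%) / (1.68 − 0.79) = 8.6067%
R_f = 10.10% − 0.79 × 8.6067% = 3.3007%
β_Granby = ρ·σ_i/σ_m = 0.130 × 47.80 / 22.17 = 0.2803
E(R_Granby) = R_f + β × MRP = 3.3007% + 0.2803 × 8.6067% = 5.71%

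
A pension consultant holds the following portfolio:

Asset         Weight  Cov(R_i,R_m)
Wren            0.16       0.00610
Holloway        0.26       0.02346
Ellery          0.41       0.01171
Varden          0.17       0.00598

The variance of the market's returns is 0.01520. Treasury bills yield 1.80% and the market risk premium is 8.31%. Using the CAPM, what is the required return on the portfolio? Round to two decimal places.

8.85%

β_Wren = 0.00610 / 0.01520 = 0.4013
β_Holloway = 0.02346 / 0.01520 = 1.5434
β_Ellery = 0.01171 / 0.01520 = 0.7704
β_Varden = 0.00598 / 0.01520 = 0.3934
β_P = Σ w_i β_i = 0.16×0.4013 + 0.26×1.5434 + 0.41×0.7704 + 0.17×0.3934 = 0.8482
E(R_P) = R_f + β_P × MRP = 1.80% + 0.8482 × 8.31% = 8.85%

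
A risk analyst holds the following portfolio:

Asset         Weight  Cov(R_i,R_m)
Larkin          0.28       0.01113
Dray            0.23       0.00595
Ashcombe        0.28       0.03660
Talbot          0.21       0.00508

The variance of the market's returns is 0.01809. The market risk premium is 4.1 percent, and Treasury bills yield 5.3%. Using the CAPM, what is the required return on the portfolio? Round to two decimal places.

8.88%

β_Larkin = 0.01113 / 0.01809 = 0.6153
β_Dray = 0.00595 / 0.01809 = 0.3289
β_Ashcombe = 0.03660 / 0.01809 = 2.0232
β_Talbot = 0.00508 / 0.01809 = 0.2808
β_P = Σ w_i β_i = 0.28×0.6153 + 0.23×0.3289 + 0.28×2.0232 + 0.21×0.2808 = 0.8734
E(R_P) = R_f + β_P × MRP = 5.3% + 0.8734 × 4.1% = 8.88%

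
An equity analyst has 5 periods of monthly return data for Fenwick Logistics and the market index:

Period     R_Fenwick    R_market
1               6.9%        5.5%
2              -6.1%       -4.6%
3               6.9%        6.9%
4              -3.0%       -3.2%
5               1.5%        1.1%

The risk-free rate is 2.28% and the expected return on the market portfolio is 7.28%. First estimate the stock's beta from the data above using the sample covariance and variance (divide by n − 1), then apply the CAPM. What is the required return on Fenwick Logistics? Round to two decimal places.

Mean R_i = (6.9 − 6.1 + 6.9 − 3.0 + 1.5) / 5 = 1.2400%
Mean R_m = (5.5 − 4.6 + 6.9 − 3.2 + 1.1) / 5 = 1.1400%
Σ(R_i − R̄_i)(R_m − R̄_m) = 117.8020  ⇒  Cov = 117.8020 / 4 = 29.4505
Σ(R_m − R̄_m)² = 103.9720  ⇒  Var(R_m) = 103.9720 / 4 = 25.9930
β = Cov / Var(R_m) = 29.4505 / 25.9930 = 1.1330
MRP = 7.28% − 2.28% = 5.00%
E(R) = R_f + β × MRP = 2.28% + 1.1330 × 5.00% = 7.95%

7.95%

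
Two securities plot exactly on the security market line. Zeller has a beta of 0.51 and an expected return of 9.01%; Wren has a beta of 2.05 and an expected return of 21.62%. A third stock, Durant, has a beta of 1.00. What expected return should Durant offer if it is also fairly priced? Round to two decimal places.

MRP (SML slope) = (21.62% − 9.01%) / (2.05 − 0.51) = 12.61% / 1.54 = 8.1883%
R_f (intercept) = 9.01% − 0.51 × 8.1883% = 4.8340%
E(R_Durant) = R_f + β × MRP = 4.8340% + 1.00 × 8.1883% = 13.02%

13.02%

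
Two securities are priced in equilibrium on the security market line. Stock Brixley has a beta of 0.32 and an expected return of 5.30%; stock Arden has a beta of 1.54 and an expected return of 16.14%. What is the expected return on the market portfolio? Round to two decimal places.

Both satisfy E(R) = R_f + β·MRP, so the slope of the SML is
MRP = (16.14% − 5.30%) / (1.54 − 0.32) = 10.84% / 1.22 = 8.8852%
R_f = E(R_Brixley) − β_Brixley·MRP = 5.30% − 0.32 × 8.8852% = 2.4567%
E(R_m) = R_f + MRP = 2.4567% + 8.8852% = 11.34%

11.34%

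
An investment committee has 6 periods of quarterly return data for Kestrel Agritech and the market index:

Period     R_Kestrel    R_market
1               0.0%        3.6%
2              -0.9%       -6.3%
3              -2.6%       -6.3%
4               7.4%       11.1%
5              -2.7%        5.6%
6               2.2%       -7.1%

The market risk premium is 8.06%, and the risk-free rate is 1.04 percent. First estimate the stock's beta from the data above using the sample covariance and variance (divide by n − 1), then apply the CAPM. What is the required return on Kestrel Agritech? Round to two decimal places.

3.02%

Mean R_i = (0.0 − 0.9 − 2.6 + 7.4 − 2.7 + 2.2) / 6 = 0.5667%
Mean R_m = (3.6 − 6.3 − 6.3 + 11.1 + 5.6 − 7.1) / 6 = 0.1000%
Σ(R_i − R̄_i)(R_m − R̄_m) = 73.1100  ⇒  Cov = 73.1100 / 5 = 14.6220
Σ(R_m − R̄_m)² = 297.2600  ⇒  Var(R_m) = 297.2600 / 5 = 59.4520
β = Cov / Var(R_m) = 14.6220 / 59.4520 = 0.2459
E(R) = R_f + β × MRP = 1.04% + 0.2459 × 8.06% = 3.02%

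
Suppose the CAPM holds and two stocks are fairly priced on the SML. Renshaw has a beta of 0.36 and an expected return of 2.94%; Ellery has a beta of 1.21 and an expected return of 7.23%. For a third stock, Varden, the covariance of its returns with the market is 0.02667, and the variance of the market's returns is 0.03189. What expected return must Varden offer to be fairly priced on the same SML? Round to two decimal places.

MRP = (7.23% − 2.94%) / (1.21 − 0.36) = 5.0471%
R_f = 2.94% − 0.36 × 5.0471% = 1.1230%
β_Varden = Cov / Var(R_m) = 0.02667 / 0.03189 = 0.8363
E(R_Varden) = R_f + β × MRP = 1.1230% + 0.8363 × 5.0471% = 5.34%

5.34%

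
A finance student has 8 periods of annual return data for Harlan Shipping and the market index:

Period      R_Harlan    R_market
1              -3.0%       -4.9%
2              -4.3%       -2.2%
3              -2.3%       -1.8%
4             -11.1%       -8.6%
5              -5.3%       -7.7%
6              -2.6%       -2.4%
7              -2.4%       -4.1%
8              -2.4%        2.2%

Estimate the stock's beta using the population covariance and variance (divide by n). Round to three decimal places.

0.622

Mean R_i = (-3.0 − 4.3 − 2.3 − 11.1 − 5.3 − 2.6 − 2.4 − 2.4) / 8 = -4.1750%
Mean R_m = (-4.9 − 2.2 − 1.8 − 8.6 − 7.7 − 2.4 − 4.1 + 2.2) / 8 = -3.6875%
Σ(R_i − R̄_i)(R_m − R̄_m) = 52.2075  ⇒  Cov = 52.2075 / 8 = 6.5259
Σ(R_m − R̄_m)² = 83.9688  ⇒  Var(R_m) = 83.9688 / 8 = 10.4961
β = Cov / Var(R_m) = 6.5259 / 10.4961 = 0.6217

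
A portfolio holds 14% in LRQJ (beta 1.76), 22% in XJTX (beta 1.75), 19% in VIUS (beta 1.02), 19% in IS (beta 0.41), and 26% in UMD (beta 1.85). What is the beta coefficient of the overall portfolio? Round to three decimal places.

β_P = Σ w_i β_i = 0.14×1.76 + 0.22×1.75 + 0.19×1.02 + 0.19×0.41 + 0.26×1.85 = 1.3841

1.384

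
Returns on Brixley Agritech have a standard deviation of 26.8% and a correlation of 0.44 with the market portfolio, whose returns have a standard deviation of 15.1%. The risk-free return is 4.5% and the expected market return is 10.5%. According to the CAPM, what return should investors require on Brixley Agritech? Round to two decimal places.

β = ρ × σ_i / σ_m = 0.44 × 26.8% / 15.1% = 0.7809
MRP = 10.5% − 4.5% = 6.00%
E(R) = 4.5% + 0.7809 × 6.0% = 9.19%

9.19%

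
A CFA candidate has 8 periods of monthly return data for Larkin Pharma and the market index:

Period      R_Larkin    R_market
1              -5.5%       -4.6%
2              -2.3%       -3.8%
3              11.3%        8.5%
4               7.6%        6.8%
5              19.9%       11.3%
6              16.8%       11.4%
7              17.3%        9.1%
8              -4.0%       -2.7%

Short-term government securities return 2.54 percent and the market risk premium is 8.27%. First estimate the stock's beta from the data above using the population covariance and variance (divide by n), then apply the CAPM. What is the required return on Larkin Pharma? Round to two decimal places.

14.50%

Mean R_i = (-5.5 − 2.3 + 11.3 + 7.6 + 19.9 + 16.8 + 17.3 − 4.0) / 8 = 7.6375%
Mean R_m = (-4.6 − 3.8 + 8.5 + 6.8 + 11.3 + 11.4 + 9.1 − 2.7) / 8 = 4.5000%
Σ(R_i − R̄_i)(R_m − R̄_m) = 491.4400  ⇒  Cov = 491.4400 / 8 = 61.4300
Σ(R_m − R̄_m)² = 339.8400  ⇒  Var(R_m) = 339.8400 / 8 = 42.4800
β = Cov / Var(R_m) = 61.4300 / 42.4800 = 1.4461
E(R) = R_f + β × MRP = 2.54% + 1.4461 × 8.27% = 14.50%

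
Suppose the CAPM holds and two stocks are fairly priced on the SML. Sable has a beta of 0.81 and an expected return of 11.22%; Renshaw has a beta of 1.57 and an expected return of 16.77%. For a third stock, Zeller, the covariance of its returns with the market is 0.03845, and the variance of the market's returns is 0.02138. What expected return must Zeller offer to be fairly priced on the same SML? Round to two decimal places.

18.44%

MRP = (16.77% − 11.22%) / (1.57 − 0.81) = 7.3026%
R_f = 11.22% − 0.81 × 7.3026% = 5.3049%
β_Zeller = Cov / Var(R_m) = 0.03845 / 0.02138 = 1.7984
E(R_Zeller) = R_f + β × MRP = 5.3049% + 1.7984 × 7.3026% = 18.44%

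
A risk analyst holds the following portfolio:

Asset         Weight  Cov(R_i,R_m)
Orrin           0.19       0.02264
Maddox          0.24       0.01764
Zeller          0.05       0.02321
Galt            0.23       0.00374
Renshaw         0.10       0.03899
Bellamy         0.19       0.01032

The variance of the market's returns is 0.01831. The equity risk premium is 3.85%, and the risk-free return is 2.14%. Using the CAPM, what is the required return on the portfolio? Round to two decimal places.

5.59%

β_Orrin = 0.02264 / 0.01831 = 1.2365
β_Maddox = 0.01764 / 0.01831 = 0.9634
β_Zeller = 0.02321 / 0.01831 = 1.2676
β_Galt = 0.00374 / 0.01831 = 0.2043
β_Renshaw = 0.03899 / 0.01831 = 2.1294
β_Bellamy = 0.01032 / 0.01831 = 0.5636
β_P = Σ w_i β_i = 0.19×1.2365 + 0.24×0.9634 + 0.05×1.2676 + 0.23×0.2043 + 0.10×2.1294 + 0.19×0.5636 = 0.8965
E(R_P) = R_f + β_P × MRP = 2.14% + 0.8965 × 3.85% = 5.59%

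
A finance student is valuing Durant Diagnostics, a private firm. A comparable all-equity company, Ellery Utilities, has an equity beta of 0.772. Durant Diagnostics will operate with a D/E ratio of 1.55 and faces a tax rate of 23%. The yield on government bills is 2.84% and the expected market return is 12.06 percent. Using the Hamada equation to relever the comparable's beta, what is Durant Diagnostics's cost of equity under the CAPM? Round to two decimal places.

18.45%

β_L = β_U × [1 + (1 − t)(D/E)] = 0.772 × [1 + (1 − 0.23) × 1.55]
    = 0.772 × [1 + 0.77 × 1.55] = 0.772 × 2.1935 = 1.6934
MRP = 12.06% − 2.84% = 9.22%
E(R) = R_f + β_L × MRP = 2.84% + 1.6934 × 9.22% = 18.45%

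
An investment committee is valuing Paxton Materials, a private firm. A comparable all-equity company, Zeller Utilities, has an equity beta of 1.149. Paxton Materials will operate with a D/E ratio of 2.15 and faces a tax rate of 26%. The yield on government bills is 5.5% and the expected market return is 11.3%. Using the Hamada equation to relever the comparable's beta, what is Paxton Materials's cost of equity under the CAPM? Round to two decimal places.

β_L = β_U × [1 + (1 − t)(D/E)] = 1.149 × [1 + (1 − 0.26) × 2.15]
    = 1.149 × [1 + 0.74 × 2.15] = 1.149 × 2.5910 = 2.9771
MRP = 11.3% − 5.5% = 5.80%
E(R) = R_f + β_L × MRP = 5.5% + 2.9771 × 5.8% = 22.77%

22.77%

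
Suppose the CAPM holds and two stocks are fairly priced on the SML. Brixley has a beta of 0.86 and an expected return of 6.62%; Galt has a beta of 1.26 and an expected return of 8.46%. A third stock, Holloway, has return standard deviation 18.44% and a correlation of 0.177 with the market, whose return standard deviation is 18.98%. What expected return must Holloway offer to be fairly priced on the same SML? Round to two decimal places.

3.46%

MRP = (8.46% − 6.62%) / (1.26 − 0.86) = 4.6000%
R_f = 6.62% − 0.86 × 4.6000% = 2.6640%
β_Holloway = ρ·σ_i/σ_m = 0.177 × 18.44 / 18.98 = 0.1720
E(R_Holloway) = R_f + β × MRP = 2.6640% + 0.1720 × 4.6000% = 3.46%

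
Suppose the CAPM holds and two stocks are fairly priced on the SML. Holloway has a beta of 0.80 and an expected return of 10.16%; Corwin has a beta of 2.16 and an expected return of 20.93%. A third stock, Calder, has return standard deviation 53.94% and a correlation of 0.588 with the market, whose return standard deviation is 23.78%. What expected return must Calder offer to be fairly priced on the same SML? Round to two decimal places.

14.39%

MRP = (20.93% − 10.16%) / (2.16 − 0.80) = 7.9191%
R_f = 10.16% − 0.80 × 7.9191% = 3.8247%
β_Calder = ρ·σ_i/σ_m = 0.588 × 53.94 / 23.78 = 1.3338
E(R_Calder) = R_f + β × MRP = 3.8247% + 1.3338 × 7.9191% = 14.39%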